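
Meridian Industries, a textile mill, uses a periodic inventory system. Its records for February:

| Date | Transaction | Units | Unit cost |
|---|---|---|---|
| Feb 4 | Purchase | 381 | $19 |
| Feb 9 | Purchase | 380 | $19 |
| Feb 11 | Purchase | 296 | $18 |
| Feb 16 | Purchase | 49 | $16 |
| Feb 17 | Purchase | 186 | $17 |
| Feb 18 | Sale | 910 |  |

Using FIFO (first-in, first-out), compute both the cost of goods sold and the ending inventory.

COGS = $17,141; ending inventory = $6,592

Feb 18, 910 sold [FIFO — oldest first]: 381 @ $19 + 380 @ $19 + 149 @ $18 = $17,141
Ending inventory: 147 @ $18 + 49 @ $16 + 186 @ $17 = $6,592
Check: goods available $23,733 = COGS $17,141 + ending $6,592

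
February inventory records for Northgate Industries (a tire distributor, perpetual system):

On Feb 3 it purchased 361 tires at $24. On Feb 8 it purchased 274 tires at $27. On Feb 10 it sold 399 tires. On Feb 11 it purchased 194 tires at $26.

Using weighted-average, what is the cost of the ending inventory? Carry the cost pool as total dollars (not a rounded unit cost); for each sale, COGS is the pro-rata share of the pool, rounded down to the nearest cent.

Ending inventory = $11,013.50

After Feb 3: 361 on hand, pool $8,664.00 (≈ $24.0000 each)
After Feb 8: 635 on hand, pool $16,062.00 (≈ $25.2945 each)
Feb 10, sell 399: 399/635 × $16,062.00 → $10,092.50
After Feb 11: 430 on hand, pool $11,013.50 (≈ $25.6128 each)
Ending inventory (cost pool remaining) = $11,013.50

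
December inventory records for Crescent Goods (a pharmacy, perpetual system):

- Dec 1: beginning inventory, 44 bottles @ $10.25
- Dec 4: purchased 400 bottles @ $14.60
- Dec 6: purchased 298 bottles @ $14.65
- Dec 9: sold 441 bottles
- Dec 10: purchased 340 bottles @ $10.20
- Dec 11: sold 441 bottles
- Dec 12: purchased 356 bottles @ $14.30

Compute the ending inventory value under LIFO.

Dec 9, 441 sold [LIFO — newest first]: 298 @ $14.65 + 143 @ $14.60 = $6,453.50
Dec 11, 441 sold [LIFO — newest first]: 340 @ $10.20 + 101 @ $14.60 = $4,942.60
Total COGS = $6,453.50 + $4,942.60 = $11,396.10
Ending inventory: 44 @ $10.25 + 156 @ $14.60 + 356 @ $14.30 = $7,819.40
Check: goods available $19,215.50 = COGS $11,396.10 + ending $7,819.40

Ending inventory = $7,819.40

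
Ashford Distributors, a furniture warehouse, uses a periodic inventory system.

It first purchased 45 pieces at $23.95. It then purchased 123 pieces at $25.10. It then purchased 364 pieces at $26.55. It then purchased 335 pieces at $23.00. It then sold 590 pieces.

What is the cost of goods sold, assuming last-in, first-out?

Sale 1 (590) [LIFO — newest first]: 335 @ $23.00 + 255 @ $26.55 = $14,475.25
Ending inventory: 45 @ $23.95 + 123 @ $25.10 + 109 @ $26.55 = $7,059.00
Check: goods available $21,534.25 = COGS $14,475.25 + ending $7,059.00

COGS = $14,475.25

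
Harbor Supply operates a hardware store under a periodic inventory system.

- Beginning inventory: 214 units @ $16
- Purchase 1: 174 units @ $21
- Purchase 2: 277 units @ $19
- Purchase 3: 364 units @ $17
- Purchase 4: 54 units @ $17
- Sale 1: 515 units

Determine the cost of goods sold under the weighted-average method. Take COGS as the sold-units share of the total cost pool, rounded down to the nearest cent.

Sale 1, sell 515: 515/1083 × $19,447.00 → $9,247.65
Ending inventory (cost pool remaining) = $10,199.35
Check: goods available $19,447.00 = COGS $9,247.65 + ending $10,199.35

COGS = $9,247.65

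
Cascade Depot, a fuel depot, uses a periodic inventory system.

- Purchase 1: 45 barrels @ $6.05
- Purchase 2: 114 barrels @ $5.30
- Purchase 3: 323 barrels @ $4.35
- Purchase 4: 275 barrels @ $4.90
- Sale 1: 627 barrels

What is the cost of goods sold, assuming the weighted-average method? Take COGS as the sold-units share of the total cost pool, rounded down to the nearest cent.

Sale 1, sell 627: 627/757 × $3,629.00 → $3,005.78
Ending inventory (cost pool remaining) = $623.22

COGS = $3,005.78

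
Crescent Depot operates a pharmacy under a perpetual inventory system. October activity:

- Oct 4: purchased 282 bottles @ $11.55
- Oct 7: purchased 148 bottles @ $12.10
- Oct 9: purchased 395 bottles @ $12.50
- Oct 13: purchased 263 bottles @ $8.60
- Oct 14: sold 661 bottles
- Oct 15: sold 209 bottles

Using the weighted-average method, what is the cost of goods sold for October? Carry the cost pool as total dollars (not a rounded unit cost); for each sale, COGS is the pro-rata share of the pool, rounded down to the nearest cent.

COGS = $9,793.25

After Oct 4: 282 on hand, pool $3,257.10 (≈ $11.5500 each)
After Oct 7: 430 on hand, pool $5,047.90 (≈ $11.7393 each)
After Oct 9: 825 on hand, pool $9,985.40 (≈ $12.1035 each)
After Oct 13: 1088 on hand, pool $12,247.20 (≈ $11.2566 each)
Oct 14, sell 661: 661/1088 × $12,247.20 → $7,440.62
Oct 15, sell 209: 209/427 × $4,806.58 → $2,352.63
Total COGS = $7,440.62 + $2,352.63 = $9,793.25
Ending inventory (cost pool remaining) = $2,453.95
Check: goods available $12,247.20 = COGS $9,793.25 + ending $2,453.95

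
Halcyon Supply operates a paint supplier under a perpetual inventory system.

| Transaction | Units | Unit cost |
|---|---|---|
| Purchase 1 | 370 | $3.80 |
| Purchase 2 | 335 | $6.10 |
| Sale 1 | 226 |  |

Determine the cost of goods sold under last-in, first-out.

Sale 1 (226) [LIFO — newest first]: 226 @ $6.10 = $1,378.60
Ending inventory: 370 @ $3.80 + 109 @ $6.10 = $2,070.90
Check: goods available $3,449.50 = COGS $1,378.60 + ending $2,070.90

COGS = $1,378.60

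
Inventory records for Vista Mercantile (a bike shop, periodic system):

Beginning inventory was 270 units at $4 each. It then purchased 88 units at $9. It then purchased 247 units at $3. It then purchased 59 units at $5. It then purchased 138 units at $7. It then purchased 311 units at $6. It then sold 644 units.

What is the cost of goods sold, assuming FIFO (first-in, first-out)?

COGS = $2,808

Sale 1 (644) [FIFO — oldest first]: 270 @ $4 + 88 @ $9 + 247 @ $3 + 39 @ $5 = $2,808
Ending inventory: 20 @ $5 + 138 @ $7 + 311 @ $6 = $2,932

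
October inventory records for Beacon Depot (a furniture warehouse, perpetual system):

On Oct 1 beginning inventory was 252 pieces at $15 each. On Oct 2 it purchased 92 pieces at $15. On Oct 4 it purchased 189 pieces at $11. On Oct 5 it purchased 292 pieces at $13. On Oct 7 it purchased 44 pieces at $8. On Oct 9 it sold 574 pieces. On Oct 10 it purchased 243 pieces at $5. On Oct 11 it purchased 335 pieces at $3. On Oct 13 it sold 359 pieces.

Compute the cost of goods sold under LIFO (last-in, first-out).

COGS = $8,087

Oct 9, 574 sold [LIFO — newest first]: 44 @ $8 + 292 @ $13 + 189 @ $11 + 49 @ $15 = $6,962
Oct 13, 359 sold [LIFO — newest first]: 335 @ $3 + 24 @ $5 = $1,125
Total COGS = $6,962 + $1,125 = $8,087
Ending inventory: 252 @ $15 + 43 @ $15 + 219 @ $5 = $5,520
Check: goods available $13,607 = COGS $8,087 + ending $5,520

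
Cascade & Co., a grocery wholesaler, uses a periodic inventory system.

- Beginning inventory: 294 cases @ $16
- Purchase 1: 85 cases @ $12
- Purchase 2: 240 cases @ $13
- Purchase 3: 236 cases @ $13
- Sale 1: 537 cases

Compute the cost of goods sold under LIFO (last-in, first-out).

COGS = $6,920

Sale 1 (537) [LIFO — newest first]: 236 @ $13 + 240 @ $13 + 61 @ $12 = $6,920
Ending inventory: 294 @ $16 + 24 @ $12 = $4,992
Check: goods available $11,912 = COGS $6,920 + ending $4,992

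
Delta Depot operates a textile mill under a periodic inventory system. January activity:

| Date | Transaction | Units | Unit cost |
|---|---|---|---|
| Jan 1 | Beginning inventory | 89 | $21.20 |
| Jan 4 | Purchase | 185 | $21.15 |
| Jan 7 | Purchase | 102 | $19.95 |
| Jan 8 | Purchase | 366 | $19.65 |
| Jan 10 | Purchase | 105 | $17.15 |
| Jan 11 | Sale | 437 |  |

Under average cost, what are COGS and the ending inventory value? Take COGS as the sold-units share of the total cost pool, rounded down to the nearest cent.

COGS = $8,681.75; ending inventory = $8,145.35

Jan 11, sell 437: 437/847 × $16,827.10 → $8,681.75
Ending inventory (cost pool remaining) = $8,145.35
Check: goods available $16,827.10 = COGS $8,681.75 + ending $8,145.35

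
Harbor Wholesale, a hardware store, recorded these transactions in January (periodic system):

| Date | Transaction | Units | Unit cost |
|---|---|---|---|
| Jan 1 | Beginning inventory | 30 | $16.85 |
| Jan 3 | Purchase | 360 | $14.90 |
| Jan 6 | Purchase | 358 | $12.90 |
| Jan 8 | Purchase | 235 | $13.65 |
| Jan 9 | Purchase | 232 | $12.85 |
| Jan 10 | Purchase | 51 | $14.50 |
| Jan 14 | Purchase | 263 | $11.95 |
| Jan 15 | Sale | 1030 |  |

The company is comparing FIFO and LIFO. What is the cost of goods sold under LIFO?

FIFO COGS: 30 @ $16.85 + 360 @ $14.90 + 358 @ $12.90 + 235 @ $13.65 + 47 @ $12.85 = $14,299.40
LIFO COGS: 263 @ $11.95 + 51 @ $14.50 + 232 @ $12.85 + 235 @ $13.65 + 249 @ $12.90 = $13,283.40

COGS = $13,283.40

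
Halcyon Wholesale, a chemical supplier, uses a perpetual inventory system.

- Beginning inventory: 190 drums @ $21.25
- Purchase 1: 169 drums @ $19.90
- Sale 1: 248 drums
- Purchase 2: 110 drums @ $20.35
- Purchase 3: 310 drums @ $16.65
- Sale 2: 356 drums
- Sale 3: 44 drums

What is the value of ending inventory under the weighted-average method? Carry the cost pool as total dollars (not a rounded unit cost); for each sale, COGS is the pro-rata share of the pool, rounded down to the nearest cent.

After Beginning: 190 on hand, pool $4,037.50 (≈ $21.2500 each)
After Purchase 1: 359 on hand, pool $7,400.60 (≈ $20.6145 each)
Sale 1, sell 248: 248/359 × $7,400.60 → $5,112.39
After Purchase 2: 221 on hand, pool $4,526.71 (≈ $20.4829 each)
After Purchase 3: 531 on hand, pool $9,688.21 (≈ $18.2452 each)
Sale 2, sell 356: 356/531 × $9,688.21 → $6,495.29
Sale 3, sell 44: 44/175 × $3,192.92 → $802.79
Total COGS = $5,112.39 + $6,495.29 + $802.79 = $12,410.47
Ending inventory (cost pool remaining) = $2,390.13

Ending inventory = $2,390.13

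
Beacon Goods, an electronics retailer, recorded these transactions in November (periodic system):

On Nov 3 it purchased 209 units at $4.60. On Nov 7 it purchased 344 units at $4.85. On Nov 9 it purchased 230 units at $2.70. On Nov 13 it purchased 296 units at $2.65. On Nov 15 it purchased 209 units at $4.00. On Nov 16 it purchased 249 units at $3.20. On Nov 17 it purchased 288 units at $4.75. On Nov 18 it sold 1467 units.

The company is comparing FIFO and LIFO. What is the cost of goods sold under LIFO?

FIFO COGS: 209 @ $4.60 + 344 @ $4.85 + 230 @ $2.70 + 296 @ $2.65 + 209 @ $4.00 + 179 @ $3.20 = $5,444.00
LIFO COGS: 288 @ $4.75 + 249 @ $3.20 + 209 @ $4.00 + 296 @ $2.65 + 230 @ $2.70 + 195 @ $4.85 = $5,351.95

COGS = $5,351.95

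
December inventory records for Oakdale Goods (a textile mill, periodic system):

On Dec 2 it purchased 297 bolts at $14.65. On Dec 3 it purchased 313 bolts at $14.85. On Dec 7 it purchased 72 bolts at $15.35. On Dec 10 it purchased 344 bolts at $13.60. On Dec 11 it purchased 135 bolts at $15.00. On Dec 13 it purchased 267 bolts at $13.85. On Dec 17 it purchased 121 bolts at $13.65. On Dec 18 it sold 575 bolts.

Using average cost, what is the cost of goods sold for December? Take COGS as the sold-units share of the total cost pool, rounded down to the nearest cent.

COGS = $8,224.94

Dec 18, sell 575: 575/1549 × $22,157.30 → $8,224.94
Ending inventory (cost pool remaining) = $13,932.36
Check: goods available $22,157.30 = COGS $8,224.94 + ending $13,932.36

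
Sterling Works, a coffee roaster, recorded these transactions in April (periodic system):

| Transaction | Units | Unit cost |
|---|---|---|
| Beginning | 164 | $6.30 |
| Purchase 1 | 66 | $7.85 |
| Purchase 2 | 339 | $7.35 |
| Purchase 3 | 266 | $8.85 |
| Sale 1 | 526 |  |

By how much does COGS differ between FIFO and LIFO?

FIFO COGS: 164 @ $6.30 + 66 @ $7.85 + 296 @ $7.35 = $3,726.90
LIFO COGS: 266 @ $8.85 + 260 @ $7.35 = $4,265.10
Difference = |$3,726.90 − $4,265.10| = $538.20

$538.20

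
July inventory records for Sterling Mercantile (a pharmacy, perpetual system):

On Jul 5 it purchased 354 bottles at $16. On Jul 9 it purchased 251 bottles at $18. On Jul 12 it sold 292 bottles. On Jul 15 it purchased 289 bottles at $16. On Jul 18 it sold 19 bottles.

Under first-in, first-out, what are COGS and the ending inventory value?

Jul 12, 292 sold [FIFO — oldest first]: 292 @ $16 = $4,672
Jul 18, 19 sold [FIFO — oldest first]: 19 @ $16 = $304
Total COGS = $4,672 + $304 = $4,976
Ending inventory: 43 @ $16 + 251 @ $18 + 289 @ $16 = $9,830

COGS = $4,976; ending inventory = $9,830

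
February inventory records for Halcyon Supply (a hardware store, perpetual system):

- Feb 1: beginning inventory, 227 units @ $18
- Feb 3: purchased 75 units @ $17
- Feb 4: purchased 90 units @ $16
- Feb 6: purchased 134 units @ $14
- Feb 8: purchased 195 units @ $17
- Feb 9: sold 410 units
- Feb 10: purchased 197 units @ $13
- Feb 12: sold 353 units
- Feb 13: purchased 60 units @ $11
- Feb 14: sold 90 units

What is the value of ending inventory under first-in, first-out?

Ending inventory = $1,505

Feb 9, 410 sold [FIFO — oldest first]: 227 @ $18 + 75 @ $17 + 90 @ $16 + 18 @ $14 = $7,053
Feb 12, 353 sold [FIFO — oldest first]: 116 @ $14 + 195 @ $17 + 42 @ $13 = $5,485
Feb 14, 90 sold [FIFO — oldest first]: 90 @ $13 = $1,170
Total COGS = $7,053 + $5,485 + $1,170 = $13,708
Ending inventory: 65 @ $13 + 60 @ $11 = $1,505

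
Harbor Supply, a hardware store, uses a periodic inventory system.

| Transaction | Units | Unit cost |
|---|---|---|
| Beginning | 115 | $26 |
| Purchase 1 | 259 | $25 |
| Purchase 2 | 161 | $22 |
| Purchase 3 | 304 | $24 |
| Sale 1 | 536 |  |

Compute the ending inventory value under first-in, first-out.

Sale 1 (536) [FIFO — oldest first]: 115 @ $26 + 259 @ $25 + 161 @ $22 + 1 @ $24 = $13,031
Ending inventory: 303 @ $24 = $7,272
Check: goods available $20,303 = COGS $13,031 + ending $7,272

Ending inventory = $7,272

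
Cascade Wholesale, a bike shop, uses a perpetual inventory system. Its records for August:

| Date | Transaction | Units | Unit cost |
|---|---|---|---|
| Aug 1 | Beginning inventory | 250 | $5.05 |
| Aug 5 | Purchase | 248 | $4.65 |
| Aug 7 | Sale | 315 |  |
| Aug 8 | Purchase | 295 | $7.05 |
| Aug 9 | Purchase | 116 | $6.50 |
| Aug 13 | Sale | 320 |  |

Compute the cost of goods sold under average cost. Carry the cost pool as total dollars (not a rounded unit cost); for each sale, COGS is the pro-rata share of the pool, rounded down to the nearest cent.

COGS = $3,532.82

After Aug 1: 250 on hand, pool $1,262.50 (≈ $5.0500 each)
After Aug 5: 498 on hand, pool $2,415.70 (≈ $4.8508 each)
Aug 7, sell 315: 315/498 × $2,415.70 → $1,528.00
After Aug 8: 478 on hand, pool $2,967.45 (≈ $6.2081 each)
After Aug 9: 594 on hand, pool $3,721.45 (≈ $6.2651 each)
Aug 13, sell 320: 320/594 × $3,721.45 → $2,004.82
Total COGS = $1,528.00 + $2,004.82 = $3,532.82
Ending inventory (cost pool remaining) = $1,716.63
Check: goods available $5,249.45 = COGS $3,532.82 + ending $1,716.63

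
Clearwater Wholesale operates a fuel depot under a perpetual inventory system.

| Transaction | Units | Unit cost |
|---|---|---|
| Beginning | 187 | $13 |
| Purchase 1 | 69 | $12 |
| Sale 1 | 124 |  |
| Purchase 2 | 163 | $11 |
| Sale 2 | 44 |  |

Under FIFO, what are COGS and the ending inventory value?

Sale 1 (124) [FIFO — oldest first]: 124 @ $13 = $1,612
Sale 2 (44) [FIFO — oldest first]: 44 @ $13 = $572
Total COGS = $1,612 + $572 = $2,184
Ending inventory: 19 @ $13 + 69 @ $12 + 163 @ $11 = $2,868

COGS = $2,184; ending inventory = $2,868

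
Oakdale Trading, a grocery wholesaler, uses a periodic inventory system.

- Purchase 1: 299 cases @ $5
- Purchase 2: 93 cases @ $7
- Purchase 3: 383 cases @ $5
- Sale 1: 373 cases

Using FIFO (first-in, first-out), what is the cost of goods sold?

COGS = $2,013

Sale 1 (373) [FIFO — oldest first]: 299 @ $5 + 74 @ $7 = $2,013
Ending inventory: 19 @ $7 + 383 @ $5 = $2,048
Check: goods available $4,061 = COGS $2,013 + ending $2,048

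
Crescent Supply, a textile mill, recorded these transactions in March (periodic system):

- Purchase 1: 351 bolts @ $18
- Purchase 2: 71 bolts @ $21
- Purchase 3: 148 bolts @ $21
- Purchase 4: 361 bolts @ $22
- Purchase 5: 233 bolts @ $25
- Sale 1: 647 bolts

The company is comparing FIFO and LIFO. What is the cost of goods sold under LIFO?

FIFO COGS: 351 @ $18 + 71 @ $21 + 148 @ $21 + 77 @ $22 = $12,611
LIFO COGS: 233 @ $25 + 361 @ $22 + 53 @ $21 = $14,880

COGS = $14,880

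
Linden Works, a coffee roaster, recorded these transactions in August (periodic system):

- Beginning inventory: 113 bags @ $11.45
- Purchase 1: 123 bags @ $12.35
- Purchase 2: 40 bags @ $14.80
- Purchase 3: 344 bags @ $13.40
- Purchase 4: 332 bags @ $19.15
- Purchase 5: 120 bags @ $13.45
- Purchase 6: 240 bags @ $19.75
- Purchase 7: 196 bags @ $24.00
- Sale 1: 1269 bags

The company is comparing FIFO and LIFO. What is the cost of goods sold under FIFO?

COGS = $19,877.05

FIFO COGS: 113 @ $11.45 + 123 @ $12.35 + 40 @ $14.80 + 344 @ $13.40 + 332 @ $19.15 + 120 @ $13.45 + 197 @ $19.75 = $19,877.05
LIFO COGS: 196 @ $24.00 + 240 @ $19.75 + 120 @ $13.45 + 332 @ $19.15 + 344 @ $13.40 + 37 @ $14.80 = $22,573.00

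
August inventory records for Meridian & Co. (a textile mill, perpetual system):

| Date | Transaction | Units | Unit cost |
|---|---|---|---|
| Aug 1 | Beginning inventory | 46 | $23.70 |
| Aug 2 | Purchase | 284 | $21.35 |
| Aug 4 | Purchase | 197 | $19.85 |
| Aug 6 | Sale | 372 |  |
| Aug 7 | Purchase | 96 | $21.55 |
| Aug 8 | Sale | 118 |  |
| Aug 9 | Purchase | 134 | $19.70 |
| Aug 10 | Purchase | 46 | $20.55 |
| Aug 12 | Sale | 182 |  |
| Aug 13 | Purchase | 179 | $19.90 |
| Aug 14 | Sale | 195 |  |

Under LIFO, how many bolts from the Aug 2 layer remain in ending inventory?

Aug 6, 372 sold [LIFO — newest first]: 197 @ $19.85 + 175 @ $21.35 = $7,646.70
Aug 8, 118 sold [LIFO — newest first]: 96 @ $21.55 + 22 @ $21.35 = $2,538.50
Aug 12, 182 sold [LIFO — newest first]: 46 @ $20.55 + 134 @ $19.70 + 2 @ $21.35 = $3,627.80
Aug 14, 195 sold [LIFO — newest first]: 179 @ $19.90 + 16 @ $21.35 = $3,903.70
Total COGS = $7,646.70 + $2,538.50 + $3,627.80 + $3,903.70 = $17,716.70
Ending inventory: 46 @ $23.70 + 69 @ $21.35 = $2,563.35

69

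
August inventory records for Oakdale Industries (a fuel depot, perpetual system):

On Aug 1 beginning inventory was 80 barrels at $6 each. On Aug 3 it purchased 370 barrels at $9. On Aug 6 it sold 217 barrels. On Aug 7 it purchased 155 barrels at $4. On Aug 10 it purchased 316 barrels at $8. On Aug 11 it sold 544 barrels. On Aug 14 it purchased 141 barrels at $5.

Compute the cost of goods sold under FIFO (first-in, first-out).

COGS = $5,678

Aug 6, 217 sold [FIFO — oldest first]: 80 @ $6 + 137 @ $9 = $1,713
Aug 11, 544 sold [FIFO — oldest first]: 233 @ $9 + 155 @ $4 + 156 @ $8 = $3,965
Total COGS = $1,713 + $3,965 = $5,678
Ending inventory: 160 @ $8 + 141 @ $5 = $1,985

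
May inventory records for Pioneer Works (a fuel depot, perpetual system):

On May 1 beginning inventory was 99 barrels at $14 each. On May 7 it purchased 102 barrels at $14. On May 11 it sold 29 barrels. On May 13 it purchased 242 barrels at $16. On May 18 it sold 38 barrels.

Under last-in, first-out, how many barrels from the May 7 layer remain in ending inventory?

May 11, 29 sold [LIFO — newest first]: 29 @ $14 = $406
May 18, 38 sold [LIFO — newest first]: 38 @ $16 = $608
Total COGS = $406 + $608 = $1,014
Ending inventory: 99 @ $14 + 73 @ $14 + 204 @ $16 = $5,672
Check: goods available $6,686 = COGS $1,014 + ending $5,672

73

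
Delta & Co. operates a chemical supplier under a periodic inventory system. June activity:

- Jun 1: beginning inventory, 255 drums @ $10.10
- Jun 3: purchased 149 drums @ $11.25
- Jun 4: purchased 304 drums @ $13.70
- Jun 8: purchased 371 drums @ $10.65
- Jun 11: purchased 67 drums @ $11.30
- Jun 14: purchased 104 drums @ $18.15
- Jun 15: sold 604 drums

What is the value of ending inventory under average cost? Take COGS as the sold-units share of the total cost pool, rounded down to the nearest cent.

Ending inventory = $7,758.41

Jun 15, sell 604: 604/1250 × $15,012.40 → $7,253.99
Ending inventory (cost pool remaining) = $7,758.41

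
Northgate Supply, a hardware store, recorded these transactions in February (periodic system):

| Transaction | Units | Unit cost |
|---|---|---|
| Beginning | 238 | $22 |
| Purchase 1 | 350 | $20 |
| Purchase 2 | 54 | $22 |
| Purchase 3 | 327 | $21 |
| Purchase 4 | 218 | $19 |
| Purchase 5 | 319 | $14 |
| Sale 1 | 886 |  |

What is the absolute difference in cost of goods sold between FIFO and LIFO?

$2,589

FIFO COGS: 238 @ $22 + 350 @ $20 + 54 @ $22 + 244 @ $21 = $18,548
LIFO COGS: 319 @ $14 + 218 @ $19 + 327 @ $21 + 22 @ $22 = $15,959
Difference = |$18,548 − $15,959| = $2,589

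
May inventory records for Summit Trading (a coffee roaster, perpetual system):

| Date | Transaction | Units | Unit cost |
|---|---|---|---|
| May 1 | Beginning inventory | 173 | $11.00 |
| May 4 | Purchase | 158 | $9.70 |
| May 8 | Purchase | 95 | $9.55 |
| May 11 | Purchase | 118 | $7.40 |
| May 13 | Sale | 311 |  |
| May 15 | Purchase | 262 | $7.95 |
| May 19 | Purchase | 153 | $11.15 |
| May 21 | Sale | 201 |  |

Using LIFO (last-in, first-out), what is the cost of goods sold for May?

May 13, 311 sold [LIFO — newest first]: 118 @ $7.40 + 95 @ $9.55 + 98 @ $9.70 = $2,731.05
May 21, 201 sold [LIFO — newest first]: 153 @ $11.15 + 48 @ $7.95 = $2,087.55
Total COGS = $2,731.05 + $2,087.55 = $4,818.60
Ending inventory: 173 @ $11.00 + 60 @ $9.70 + 214 @ $7.95 = $4,186.30

COGS = $4,818.60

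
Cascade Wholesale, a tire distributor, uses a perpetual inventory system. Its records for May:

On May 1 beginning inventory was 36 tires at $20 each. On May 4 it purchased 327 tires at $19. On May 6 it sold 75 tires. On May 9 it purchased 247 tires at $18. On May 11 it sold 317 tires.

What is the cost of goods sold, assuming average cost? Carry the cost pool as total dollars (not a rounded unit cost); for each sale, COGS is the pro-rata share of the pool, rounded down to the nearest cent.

After May 1: 36 on hand, pool $720.00 (≈ $20.0000 each)
After May 4: 363 on hand, pool $6,933.00 (≈ $19.0992 each)
May 6, sell 75: 75/363 × $6,933.00 → $1,432.43
After May 9: 535 on hand, pool $9,946.57 (≈ $18.5917 each)
May 11, sell 317: 317/535 × $9,946.57 → $5,893.57
Total COGS = $1,432.43 + $5,893.57 = $7,326.00
Ending inventory (cost pool remaining) = $4,053.00

COGS = $7,326.00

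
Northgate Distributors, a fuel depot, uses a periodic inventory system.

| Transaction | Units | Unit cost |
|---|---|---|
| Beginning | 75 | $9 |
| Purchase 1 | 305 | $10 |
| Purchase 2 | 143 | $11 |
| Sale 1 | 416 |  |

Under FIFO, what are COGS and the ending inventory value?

COGS = $4,121; ending inventory = $1,177

Sale 1 (416) [FIFO — oldest first]: 75 @ $9 + 305 @ $10 + 36 @ $11 = $4,121
Ending inventory: 107 @ $11 = $1,177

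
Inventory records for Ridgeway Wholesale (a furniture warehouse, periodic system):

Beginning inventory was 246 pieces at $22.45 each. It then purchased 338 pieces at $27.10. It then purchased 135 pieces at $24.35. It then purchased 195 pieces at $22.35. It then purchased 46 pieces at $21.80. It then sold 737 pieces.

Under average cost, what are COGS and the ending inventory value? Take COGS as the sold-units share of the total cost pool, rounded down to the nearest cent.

Sale 1, sell 737: 737/960 × $23,330.80 → $17,911.24
Ending inventory (cost pool remaining) = $5,419.56

COGS = $17,911.24; ending inventory = $5,419.56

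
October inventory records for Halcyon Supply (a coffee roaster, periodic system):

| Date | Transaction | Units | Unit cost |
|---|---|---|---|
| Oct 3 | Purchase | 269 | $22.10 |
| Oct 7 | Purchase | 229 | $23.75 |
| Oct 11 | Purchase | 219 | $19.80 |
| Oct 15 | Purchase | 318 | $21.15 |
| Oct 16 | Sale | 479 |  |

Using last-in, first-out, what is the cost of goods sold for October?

COGS = $9,913.50

Oct 16, 479 sold [LIFO — newest first]: 318 @ $21.15 + 161 @ $19.80 = $9,913.50
Ending inventory: 269 @ $22.10 + 229 @ $23.75 + 58 @ $19.80 = $12,532.05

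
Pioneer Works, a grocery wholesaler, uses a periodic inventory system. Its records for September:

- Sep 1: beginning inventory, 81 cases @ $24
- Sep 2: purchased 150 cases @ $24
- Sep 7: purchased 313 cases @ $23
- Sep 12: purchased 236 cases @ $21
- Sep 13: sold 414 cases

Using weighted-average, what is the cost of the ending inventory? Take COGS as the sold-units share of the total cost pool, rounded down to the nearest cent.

Sep 13, sell 414: 414/780 × $17,699.00 → $9,394.08
Ending inventory (cost pool remaining) = $8,304.92

Ending inventory = $8,304.92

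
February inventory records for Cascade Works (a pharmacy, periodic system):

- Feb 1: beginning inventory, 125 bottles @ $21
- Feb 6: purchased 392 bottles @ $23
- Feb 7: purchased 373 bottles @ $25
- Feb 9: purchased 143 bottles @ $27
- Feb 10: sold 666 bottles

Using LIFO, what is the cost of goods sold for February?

COGS = $16,636

Feb 10, 666 sold [LIFO — newest first]: 143 @ $27 + 373 @ $25 + 150 @ $23 = $16,636
Ending inventory: 125 @ $21 + 242 @ $23 = $8,191
Check: goods available $24,827 = COGS $16,636 + ending $8,191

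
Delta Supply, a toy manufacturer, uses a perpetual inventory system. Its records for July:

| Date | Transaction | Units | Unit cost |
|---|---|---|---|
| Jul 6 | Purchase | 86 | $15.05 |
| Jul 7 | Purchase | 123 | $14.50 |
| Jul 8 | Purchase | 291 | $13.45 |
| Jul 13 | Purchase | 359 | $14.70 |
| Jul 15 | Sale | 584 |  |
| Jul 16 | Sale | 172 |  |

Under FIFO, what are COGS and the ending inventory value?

COGS = $10,754.95; ending inventory = $1,514.10

Jul 15, 584 sold [FIFO — oldest first]: 86 @ $15.05 + 123 @ $14.50 + 291 @ $13.45 + 84 @ $14.70 = $8,226.55
Jul 16, 172 sold [FIFO — oldest first]: 172 @ $14.70 = $2,528.40
Total COGS = $8,226.55 + $2,528.40 = $10,754.95
Ending inventory: 103 @ $14.70 = $1,514.10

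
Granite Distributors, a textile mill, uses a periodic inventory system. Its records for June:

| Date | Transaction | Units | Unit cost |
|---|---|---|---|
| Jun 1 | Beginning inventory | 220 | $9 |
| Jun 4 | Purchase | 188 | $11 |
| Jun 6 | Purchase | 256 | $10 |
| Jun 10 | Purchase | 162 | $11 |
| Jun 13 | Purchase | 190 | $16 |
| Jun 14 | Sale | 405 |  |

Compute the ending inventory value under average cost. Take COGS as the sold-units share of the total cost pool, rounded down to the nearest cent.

Ending inventory = $6,873.75

Jun 14, sell 405: 405/1016 × $11,430.00 → $4,556.25
Ending inventory (cost pool remaining) = $6,873.75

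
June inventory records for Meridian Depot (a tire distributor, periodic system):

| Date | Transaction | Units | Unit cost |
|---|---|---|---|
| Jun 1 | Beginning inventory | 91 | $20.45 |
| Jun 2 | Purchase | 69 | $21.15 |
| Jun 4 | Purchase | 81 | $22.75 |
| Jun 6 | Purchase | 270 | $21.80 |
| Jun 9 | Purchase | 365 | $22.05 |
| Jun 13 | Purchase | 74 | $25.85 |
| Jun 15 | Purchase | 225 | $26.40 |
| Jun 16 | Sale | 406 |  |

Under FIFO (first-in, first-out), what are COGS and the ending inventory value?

Jun 16, 406 sold [FIFO — oldest first]: 91 @ $20.45 + 69 @ $21.15 + 81 @ $22.75 + 165 @ $21.80 = $8,760.05
Ending inventory: 105 @ $21.80 + 365 @ $22.05 + 74 @ $25.85 + 225 @ $26.40 = $18,190.15
Check: goods available $26,950.20 = COGS $8,760.05 + ending $18,190.15

COGS = $8,760.05; ending inventory = $18,190.15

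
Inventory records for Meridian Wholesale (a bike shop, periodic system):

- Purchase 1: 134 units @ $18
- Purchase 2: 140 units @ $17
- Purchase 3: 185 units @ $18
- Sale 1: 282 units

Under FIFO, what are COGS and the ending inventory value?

COGS = $4,936; ending inventory = $3,186

Sale 1 (282) [FIFO — oldest first]: 134 @ $18 + 140 @ $17 + 8 @ $18 = $4,936
Ending inventory: 177 @ $18 = $3,186
Check: goods available $8,122 = COGS $4,936 + ending $3,186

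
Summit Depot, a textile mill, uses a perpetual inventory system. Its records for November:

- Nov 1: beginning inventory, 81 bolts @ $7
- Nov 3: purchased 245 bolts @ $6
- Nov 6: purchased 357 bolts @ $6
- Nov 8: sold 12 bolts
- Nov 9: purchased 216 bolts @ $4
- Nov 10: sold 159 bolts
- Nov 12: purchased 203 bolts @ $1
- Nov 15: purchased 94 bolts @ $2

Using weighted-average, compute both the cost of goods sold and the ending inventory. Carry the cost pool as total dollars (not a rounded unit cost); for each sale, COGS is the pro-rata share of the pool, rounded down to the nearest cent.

After Nov 1: 81 on hand, pool $567.00 (≈ $7.0000 each)
After Nov 3: 326 on hand, pool $2,037.00 (≈ $6.2485 each)
After Nov 6: 683 on hand, pool $4,179.00 (≈ $6.1186 each)
Nov 8, sell 12: 12/683 × $4,179.00 → $73.42
After Nov 9: 887 on hand, pool $4,969.58 (≈ $5.6027 each)
Nov 10, sell 159: 159/887 × $4,969.58 → $890.82
After Nov 12: 931 on hand, pool $4,281.76 (≈ $4.5991 each)
After Nov 15: 1025 on hand, pool $4,469.76 (≈ $4.3607 each)
Total COGS = $73.42 + $890.82 = $964.24
Ending inventory (cost pool remaining) = $4,469.76

COGS = $964.24; ending inventory = $4,469.76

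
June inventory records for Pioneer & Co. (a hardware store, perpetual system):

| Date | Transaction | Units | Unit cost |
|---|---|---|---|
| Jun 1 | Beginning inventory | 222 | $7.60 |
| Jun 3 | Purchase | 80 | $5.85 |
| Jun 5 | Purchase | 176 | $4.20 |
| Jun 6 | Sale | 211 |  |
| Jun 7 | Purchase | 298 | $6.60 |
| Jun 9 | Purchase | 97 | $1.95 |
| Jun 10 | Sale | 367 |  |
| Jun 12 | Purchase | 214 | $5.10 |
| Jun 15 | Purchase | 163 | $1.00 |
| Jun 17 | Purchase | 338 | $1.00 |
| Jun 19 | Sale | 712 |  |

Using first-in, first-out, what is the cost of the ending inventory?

Jun 6, 211 sold [FIFO — oldest first]: 211 @ $7.60 = $1,603.60
Jun 10, 367 sold [FIFO — oldest first]: 11 @ $7.60 + 80 @ $5.85 + 176 @ $4.20 + 100 @ $6.60 = $1,950.80
Jun 19, 712 sold [FIFO — oldest first]: 198 @ $6.60 + 97 @ $1.95 + 214 @ $5.10 + 163 @ $1.00 + 40 @ $1.00 = $2,790.35
Total COGS = $1,603.60 + $1,950.80 + $2,790.35 = $6,344.75
Ending inventory: 298 @ $1.00 = $298.00

Ending inventory = $298.00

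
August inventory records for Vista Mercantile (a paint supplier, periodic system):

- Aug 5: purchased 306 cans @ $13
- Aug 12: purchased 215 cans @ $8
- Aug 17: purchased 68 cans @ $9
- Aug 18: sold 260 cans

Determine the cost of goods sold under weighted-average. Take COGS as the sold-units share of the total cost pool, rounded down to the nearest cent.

COGS = $2,785.39

Aug 18, sell 260: 260/589 × $6,310.00 → $2,785.39
Ending inventory (cost pool remaining) = $3,524.61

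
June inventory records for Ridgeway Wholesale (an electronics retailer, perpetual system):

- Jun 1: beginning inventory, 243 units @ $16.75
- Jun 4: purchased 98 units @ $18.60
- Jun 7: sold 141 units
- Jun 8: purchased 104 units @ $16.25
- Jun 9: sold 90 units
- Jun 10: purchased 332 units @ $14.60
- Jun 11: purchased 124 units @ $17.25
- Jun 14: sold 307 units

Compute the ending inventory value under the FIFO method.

Ending inventory = $5,628.40

Jun 7, 141 sold [FIFO — oldest first]: 141 @ $16.75 = $2,361.75
Jun 9, 90 sold [FIFO — oldest first]: 90 @ $16.75 = $1,507.50
Jun 14, 307 sold [FIFO — oldest first]: 12 @ $16.75 + 98 @ $18.60 + 104 @ $16.25 + 93 @ $14.60 = $5,071.60
Total COGS = $2,361.75 + $1,507.50 + $5,071.60 = $8,940.85
Ending inventory: 239 @ $14.60 + 124 @ $17.25 = $5,628.40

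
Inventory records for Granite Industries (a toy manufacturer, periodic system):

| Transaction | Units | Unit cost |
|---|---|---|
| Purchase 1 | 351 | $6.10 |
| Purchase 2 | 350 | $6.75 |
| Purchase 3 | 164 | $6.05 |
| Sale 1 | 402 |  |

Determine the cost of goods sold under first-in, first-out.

Sale 1 (402) [FIFO — oldest first]: 351 @ $6.10 + 51 @ $6.75 = $2,485.35
Ending inventory: 299 @ $6.75 + 164 @ $6.05 = $3,010.45

COGS = $2,485.35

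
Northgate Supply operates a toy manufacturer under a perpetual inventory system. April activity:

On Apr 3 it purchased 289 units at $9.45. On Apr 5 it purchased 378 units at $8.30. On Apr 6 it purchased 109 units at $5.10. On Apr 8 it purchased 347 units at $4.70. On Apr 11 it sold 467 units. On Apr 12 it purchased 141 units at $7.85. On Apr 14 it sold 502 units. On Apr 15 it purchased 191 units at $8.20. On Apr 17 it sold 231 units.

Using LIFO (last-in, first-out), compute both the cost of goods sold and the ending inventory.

COGS = $8,318.55; ending inventory = $2,409.75

Apr 11, 467 sold [LIFO — newest first]: 347 @ $4.70 + 109 @ $5.10 + 11 @ $8.30 = $2,278.10
Apr 14, 502 sold [LIFO — newest first]: 141 @ $7.85 + 361 @ $8.30 = $4,103.15
Apr 17, 231 sold [LIFO — newest first]: 191 @ $8.20 + 6 @ $8.30 + 34 @ $9.45 = $1,937.30
Total COGS = $2,278.10 + $4,103.15 + $1,937.30 = $8,318.55
Ending inventory: 255 @ $9.45 = $2,409.75
Check: goods available $10,728.30 = COGS $8,318.55 + ending $2,409.75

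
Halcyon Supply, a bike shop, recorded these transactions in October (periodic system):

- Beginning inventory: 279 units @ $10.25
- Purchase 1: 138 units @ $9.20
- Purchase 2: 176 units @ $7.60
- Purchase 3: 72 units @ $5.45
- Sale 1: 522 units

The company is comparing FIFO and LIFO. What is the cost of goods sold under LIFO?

COGS = $4,393.60

FIFO COGS: 279 @ $10.25 + 138 @ $9.20 + 105 @ $7.60 = $4,927.35
LIFO COGS: 72 @ $5.45 + 176 @ $7.60 + 138 @ $9.20 + 136 @ $10.25 = $4,393.60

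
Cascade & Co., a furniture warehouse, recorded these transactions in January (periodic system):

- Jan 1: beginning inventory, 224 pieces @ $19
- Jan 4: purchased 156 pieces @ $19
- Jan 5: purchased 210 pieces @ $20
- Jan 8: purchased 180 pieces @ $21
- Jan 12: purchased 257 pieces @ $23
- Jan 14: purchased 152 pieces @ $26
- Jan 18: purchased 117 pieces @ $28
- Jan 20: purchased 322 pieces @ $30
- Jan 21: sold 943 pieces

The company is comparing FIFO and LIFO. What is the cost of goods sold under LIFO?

FIFO COGS: 224 @ $19 + 156 @ $19 + 210 @ $20 + 180 @ $21 + 173 @ $23 = $19,179
LIFO COGS: 322 @ $30 + 117 @ $28 + 152 @ $26 + 257 @ $23 + 95 @ $21 = $24,794

COGS = $24,794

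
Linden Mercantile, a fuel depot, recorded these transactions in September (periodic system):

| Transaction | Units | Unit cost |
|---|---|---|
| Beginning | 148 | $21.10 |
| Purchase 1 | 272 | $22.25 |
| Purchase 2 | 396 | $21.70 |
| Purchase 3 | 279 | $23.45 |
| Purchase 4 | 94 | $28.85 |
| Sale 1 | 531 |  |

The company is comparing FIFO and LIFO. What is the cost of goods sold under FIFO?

FIFO COGS: 148 @ $21.10 + 272 @ $22.25 + 111 @ $21.70 = $11,583.50
LIFO COGS: 94 @ $28.85 + 279 @ $23.45 + 158 @ $21.70 = $12,683.05

COGS = $11,583.50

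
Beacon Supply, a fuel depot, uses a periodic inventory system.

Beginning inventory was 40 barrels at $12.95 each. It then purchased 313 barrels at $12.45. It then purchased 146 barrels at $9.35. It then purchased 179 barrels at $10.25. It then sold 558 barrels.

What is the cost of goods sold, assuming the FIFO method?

COGS = $6,384.70

Sale 1 (558) [FIFO — oldest first]: 40 @ $12.95 + 313 @ $12.45 + 146 @ $9.35 + 59 @ $10.25 = $6,384.70
Ending inventory: 120 @ $10.25 = $1,230.00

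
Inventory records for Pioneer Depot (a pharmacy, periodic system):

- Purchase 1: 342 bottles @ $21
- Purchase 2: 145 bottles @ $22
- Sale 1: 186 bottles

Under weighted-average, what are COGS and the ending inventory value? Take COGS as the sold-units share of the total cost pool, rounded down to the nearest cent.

COGS = $3,961.37; ending inventory = $6,410.63

Sale 1, sell 186: 186/487 × $10,372.00 → $3,961.37
Ending inventory (cost pool remaining) = $6,410.63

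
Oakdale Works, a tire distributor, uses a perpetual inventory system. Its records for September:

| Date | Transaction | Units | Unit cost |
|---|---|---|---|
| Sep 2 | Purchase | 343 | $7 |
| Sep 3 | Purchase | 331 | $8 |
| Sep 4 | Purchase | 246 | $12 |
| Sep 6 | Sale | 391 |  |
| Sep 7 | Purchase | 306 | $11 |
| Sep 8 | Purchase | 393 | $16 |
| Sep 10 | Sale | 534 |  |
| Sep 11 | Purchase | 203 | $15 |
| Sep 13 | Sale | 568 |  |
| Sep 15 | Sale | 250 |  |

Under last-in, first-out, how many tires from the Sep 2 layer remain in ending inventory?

79

Sep 6, 391 sold [LIFO — newest first]: 246 @ $12 + 145 @ $8 = $4,112
Sep 10, 534 sold [LIFO — newest first]: 393 @ $16 + 141 @ $11 = $7,839
Sep 13, 568 sold [LIFO — newest first]: 203 @ $15 + 165 @ $11 + 186 @ $8 + 14 @ $7 = $6,446
Sep 15, 250 sold [LIFO — newest first]: 250 @ $7 = $1,750
Total COGS = $4,112 + $7,839 + $6,446 + $1,750 = $20,147
Ending inventory: 79 @ $7 = $553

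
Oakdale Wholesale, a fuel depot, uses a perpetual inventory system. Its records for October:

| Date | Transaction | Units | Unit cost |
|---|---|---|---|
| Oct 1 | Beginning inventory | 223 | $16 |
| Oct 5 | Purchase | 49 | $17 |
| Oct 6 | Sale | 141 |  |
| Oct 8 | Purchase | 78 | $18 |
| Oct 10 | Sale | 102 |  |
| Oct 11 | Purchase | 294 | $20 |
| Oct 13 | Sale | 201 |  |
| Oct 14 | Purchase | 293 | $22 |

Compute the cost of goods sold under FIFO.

COGS = $7,685

Oct 6, 141 sold [FIFO — oldest first]: 141 @ $16 = $2,256
Oct 10, 102 sold [FIFO — oldest first]: 82 @ $16 + 20 @ $17 = $1,652
Oct 13, 201 sold [FIFO — oldest first]: 29 @ $17 + 78 @ $18 + 94 @ $20 = $3,777
Total COGS = $2,256 + $1,652 + $3,777 = $7,685
Ending inventory: 200 @ $20 + 293 @ $22 = $10,446
Check: goods available $18,131 = COGS $7,685 + ending $10,446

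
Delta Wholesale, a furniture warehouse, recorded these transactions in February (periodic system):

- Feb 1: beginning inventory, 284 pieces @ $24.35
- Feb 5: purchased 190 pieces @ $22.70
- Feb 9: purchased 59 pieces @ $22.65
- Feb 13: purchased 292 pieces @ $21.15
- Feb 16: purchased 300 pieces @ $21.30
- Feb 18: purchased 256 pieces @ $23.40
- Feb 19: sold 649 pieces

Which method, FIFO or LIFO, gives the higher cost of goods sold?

FIFO

FIFO COGS: 284 @ $24.35 + 190 @ $22.70 + 59 @ $22.65 + 116 @ $21.15 = $15,018.15
LIFO COGS: 256 @ $23.40 + 300 @ $21.30 + 93 @ $21.15 = $14,347.35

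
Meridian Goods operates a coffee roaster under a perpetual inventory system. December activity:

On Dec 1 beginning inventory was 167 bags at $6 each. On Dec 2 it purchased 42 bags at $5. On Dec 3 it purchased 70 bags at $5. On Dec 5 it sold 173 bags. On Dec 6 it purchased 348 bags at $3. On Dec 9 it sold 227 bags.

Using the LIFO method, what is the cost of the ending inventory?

Ending inventory = $999

Dec 5, 173 sold [LIFO — newest first]: 70 @ $5 + 42 @ $5 + 61 @ $6 = $926
Dec 9, 227 sold [LIFO — newest first]: 227 @ $3 = $681
Total COGS = $926 + $681 = $1,607
Ending inventory: 106 @ $6 + 121 @ $3 = $999
Check: goods available $2,606 = COGS $1,607 + ending $999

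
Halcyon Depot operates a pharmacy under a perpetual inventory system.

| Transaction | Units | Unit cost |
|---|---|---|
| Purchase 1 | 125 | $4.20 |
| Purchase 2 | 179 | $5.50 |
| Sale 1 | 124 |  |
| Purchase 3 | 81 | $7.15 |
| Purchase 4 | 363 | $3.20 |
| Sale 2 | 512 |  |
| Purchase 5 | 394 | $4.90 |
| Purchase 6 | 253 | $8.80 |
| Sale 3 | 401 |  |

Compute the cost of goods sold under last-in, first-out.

COGS = $5,731.45

Sale 1 (124) [LIFO — newest first]: 124 @ $5.50 = $682.00
Sale 2 (512) [LIFO — newest first]: 363 @ $3.20 + 81 @ $7.15 + 55 @ $5.50 + 13 @ $4.20 = $2,097.85
Sale 3 (401) [LIFO — newest first]: 253 @ $8.80 + 148 @ $4.90 = $2,951.60
Total COGS = $682.00 + $2,097.85 + $2,951.60 = $5,731.45
Ending inventory: 112 @ $4.20 + 246 @ $4.90 = $1,675.80
Check: goods available $7,407.25 = COGS $5,731.45 + ending $1,675.80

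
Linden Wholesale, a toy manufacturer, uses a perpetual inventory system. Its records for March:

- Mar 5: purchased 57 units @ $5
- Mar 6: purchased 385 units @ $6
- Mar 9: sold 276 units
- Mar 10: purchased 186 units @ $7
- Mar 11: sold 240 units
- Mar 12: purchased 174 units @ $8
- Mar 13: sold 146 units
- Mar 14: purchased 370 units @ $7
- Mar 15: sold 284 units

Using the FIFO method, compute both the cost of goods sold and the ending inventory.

COGS = $6,297; ending inventory = $1,582

Mar 9, 276 sold [FIFO — oldest first]: 57 @ $5 + 219 @ $6 = $1,599
Mar 11, 240 sold [FIFO — oldest first]: 166 @ $6 + 74 @ $7 = $1,514
Mar 13, 146 sold [FIFO — oldest first]: 112 @ $7 + 34 @ $8 = $1,056
Mar 15, 284 sold [FIFO — oldest first]: 140 @ $8 + 144 @ $7 = $2,128
Total COGS = $1,599 + $1,514 + $1,056 + $2,128 = $6,297
Ending inventory: 226 @ $7 = $1,582
Check: goods available $7,879 = COGS $6,297 + ending $1,582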